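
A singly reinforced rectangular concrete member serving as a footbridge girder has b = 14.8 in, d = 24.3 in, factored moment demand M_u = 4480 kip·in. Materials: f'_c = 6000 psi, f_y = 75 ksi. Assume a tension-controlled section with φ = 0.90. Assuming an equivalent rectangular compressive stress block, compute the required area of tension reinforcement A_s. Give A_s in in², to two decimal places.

M_n = M_u/φ = 4480/0.90 = 4977.78 kip·in.
From M_n = 0.85 f'_c a b (d − a/2):
a = d − √(d² − 2M_n/(0.85 f'_c b)) = 24.3 − √(24.3² − 2 × 4977.78/(0.85 × 6 × 14.8)) = 2.885 in.
A_s = 0.85 f'_c a b / f_y = 0.85 × 6 × 2.885 × 14.8 / 75 = 2.903 in².

A_s ≈ 2.90 in²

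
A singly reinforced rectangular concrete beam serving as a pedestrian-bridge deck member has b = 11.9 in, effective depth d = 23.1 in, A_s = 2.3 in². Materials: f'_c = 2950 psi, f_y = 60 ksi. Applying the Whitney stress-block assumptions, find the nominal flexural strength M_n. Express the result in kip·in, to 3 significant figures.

M_n ≈ 2870 kip·in

T = A_s f_y = 2.3 × 60 = 138 kips.
a = T/(0.85 f'_c b) = 138/(0.85 × 2.95 × 11.9) = 4.625 in.
M_n = T(d − a/2) = 138 × (23.1 − 2.3125) = 2868.7 kip·in.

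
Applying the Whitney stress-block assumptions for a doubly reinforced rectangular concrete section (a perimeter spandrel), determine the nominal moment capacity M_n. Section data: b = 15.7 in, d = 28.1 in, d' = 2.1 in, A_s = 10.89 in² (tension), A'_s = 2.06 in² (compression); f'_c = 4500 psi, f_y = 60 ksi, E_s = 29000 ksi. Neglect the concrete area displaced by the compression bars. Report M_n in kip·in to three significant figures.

M_n ≈ 15800 kip·in

Assume both steels yield.
a = (A_s − A'_s) f_y/(0.85 f'_c b) = (10.89 − 2.06) × 60/(0.85 × 4.5 × 15.7) = 8.822 in.
c = a/β₁ = 8.822/0.825 = 10.693 in; ε'_s = 0.003(c − d')/c = 0.0024 ≥ ε_y = 0.0021, so the compression steel yields.
M_n = (A_s − A'_s) f_y (d − a/2) + A'_s f_y (d − d') = 529.8 × (28.1 − 4.411) + 123.6 × (28.1 − 2.1) = 12550.4 + 3213.6 = 15764.0 kip·in.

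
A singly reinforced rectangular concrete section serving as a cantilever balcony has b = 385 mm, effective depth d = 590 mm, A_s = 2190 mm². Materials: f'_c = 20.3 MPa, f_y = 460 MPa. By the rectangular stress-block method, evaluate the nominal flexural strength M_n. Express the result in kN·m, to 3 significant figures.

T = A_s f_y = 2190 × 460 = 1007400 N = 1007.4 kN.
From C = T: a = T/(0.85 f'_c b) = 1007400/(0.85 × 20.3 × 385) = 151.64 mm.
M_n = T(d − a/2) = 1007.4 kN × (590 − 75.82) mm = 517.98 kN·m.

M_n ≈ 518 kN·m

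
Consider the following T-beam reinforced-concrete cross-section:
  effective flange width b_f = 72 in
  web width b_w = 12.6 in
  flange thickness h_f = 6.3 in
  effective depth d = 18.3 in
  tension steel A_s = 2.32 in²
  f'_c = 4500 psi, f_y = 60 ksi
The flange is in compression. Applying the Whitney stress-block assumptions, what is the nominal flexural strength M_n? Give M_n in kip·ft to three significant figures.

M_n ≈ 209 kip·ft

Tension: T = A_s f_y = 2.32 × 60 = 139.2 kips.
Try a within the flange: a = T/(0.85 f'_c b_f) = 139.2/(0.85 × 4.5 × 72) = 0.505 in.
Since a = 0.505 ≤ h_f = 6.3 in, the stress block lies entirely in the flange; analyse as a rectangular beam of width b_f.
M_n = T(d − a/2) = 139.2 × (18.3 − 0.2525) = 2512.2 kip·in.
M_n = 2512.2/12 = 209.35 kip·ft.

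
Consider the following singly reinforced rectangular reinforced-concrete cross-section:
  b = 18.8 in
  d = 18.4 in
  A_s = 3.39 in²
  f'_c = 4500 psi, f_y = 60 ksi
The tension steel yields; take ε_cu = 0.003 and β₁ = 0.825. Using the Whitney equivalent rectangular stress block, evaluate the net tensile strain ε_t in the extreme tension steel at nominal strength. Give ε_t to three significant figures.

ε_t ≈ 0.0131

a = A_s f_y/(0.85 f'_c b) = 2.829 in.
β₁ = 0.825, so c = a/β₁ = 2.829/0.825 = 3.429 in.
From the linear strain diagram with ε_cu = 0.003: ε_t = 0.003 (d − c)/c = 0.003 × (18.4 − 3.429)/3.429 = 0.0131.
Since ε_t ≥ 0.005, the section is tension-controlled.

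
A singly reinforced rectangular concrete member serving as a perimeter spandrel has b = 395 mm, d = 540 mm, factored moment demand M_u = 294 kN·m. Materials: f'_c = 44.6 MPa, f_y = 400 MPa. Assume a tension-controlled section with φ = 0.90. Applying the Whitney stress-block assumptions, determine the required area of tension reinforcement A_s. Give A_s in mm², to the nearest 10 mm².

A_s ≈ 1570 mm²

M_n = M_u/φ = 294/0.90 = 326.667 kN·m.
With M_n = 0.85 f'_c a b (d − a/2), solve the quadratic for a:
a = d − √(d² − 2M_n/(0.85 f'_c b)) = 540 − √(540² − 2 × 326.667×10⁶/(0.85 × 44.6 × 395)) = 42.03 mm.
A_s = 0.85 f'_c a b / f_y = 0.85 × 44.6 × 42.03 × 395 / 400 = 1573.4 mm².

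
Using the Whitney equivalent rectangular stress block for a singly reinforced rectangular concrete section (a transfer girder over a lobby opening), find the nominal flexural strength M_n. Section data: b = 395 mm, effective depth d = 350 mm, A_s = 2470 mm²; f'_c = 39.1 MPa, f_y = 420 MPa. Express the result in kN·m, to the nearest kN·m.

T = A_s f_y = 2470 × 420 = 1037400 N = 1037.4 kN.
From C = T: a = T/(0.85 f'_c b) = 1037400/(0.85 × 39.1 × 395) = 79.02 mm.
M_n = T(d − a/2) = 1037.4 kN × (350 − 39.51) mm = 322.10 kN·m.

M_n ≈ 322 kN·m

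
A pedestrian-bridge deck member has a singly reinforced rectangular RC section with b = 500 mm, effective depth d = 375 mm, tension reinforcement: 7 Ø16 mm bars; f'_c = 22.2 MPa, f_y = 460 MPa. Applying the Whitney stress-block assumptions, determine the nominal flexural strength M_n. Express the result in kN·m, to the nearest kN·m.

M_n ≈ 221 kN·m

A_s = 7 × 201 = 1407 mm².
T = A_s f_y = 1407 × 460 = 647220 N = 647.22 kN.
From C = T: a = T/(0.85 f'_c b) = 647220/(0.85 × 22.2 × 500) = 68.60 mm.
M_n = T(d − a/2) = 647.22 kN × (375 − 34.3) mm = 220.51 kN·m.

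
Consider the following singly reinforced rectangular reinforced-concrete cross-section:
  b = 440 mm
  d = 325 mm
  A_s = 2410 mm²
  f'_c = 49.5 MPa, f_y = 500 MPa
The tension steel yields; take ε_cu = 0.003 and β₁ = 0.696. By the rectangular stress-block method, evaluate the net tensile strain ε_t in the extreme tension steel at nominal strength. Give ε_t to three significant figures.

a = A_s f_y/(0.85 f'_c b) = 65.09 mm.
β₁ = 0.696, so c = a/β₁ = 65.09/0.696 = 93.52 mm.
From the linear strain diagram with ε_cu = 0.003: ε_t = 0.003 (d − c)/c = 0.003 × (325 − 93.52)/93.52 = 0.00743.
Since ε_t ≥ 0.005, the section is tension-controlled.

ε_t ≈ 0.00743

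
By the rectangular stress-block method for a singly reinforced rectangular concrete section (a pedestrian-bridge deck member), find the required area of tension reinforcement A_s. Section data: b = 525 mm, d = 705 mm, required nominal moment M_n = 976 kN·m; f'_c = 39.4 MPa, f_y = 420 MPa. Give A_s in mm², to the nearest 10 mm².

A_s ≈ 3500 mm²

With M_n = 0.85 f'_c a b (d − a/2), solve the quadratic for a:
a = d − √(d² − 2M_n/(0.85 f'_c b)) = 705 − √(705² − 2 × 976×10⁶/(0.85 × 39.4 × 525)) = 83.71 mm.
A_s = 0.85 f'_c a b / f_y = 0.85 × 39.4 × 83.71 × 525 / 420 = 3504.3 mm².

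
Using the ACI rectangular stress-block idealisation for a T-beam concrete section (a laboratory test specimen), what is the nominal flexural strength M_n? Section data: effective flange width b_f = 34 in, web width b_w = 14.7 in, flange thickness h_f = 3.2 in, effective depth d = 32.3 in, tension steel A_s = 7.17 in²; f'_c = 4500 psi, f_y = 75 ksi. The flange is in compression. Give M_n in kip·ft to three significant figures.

M_n ≈ 1350 kip·ft

Tension: T = A_s f_y = 7.17 × 75 = 537.75 kips.
Try a within the flange: a = T/(0.85 f'_c b_f) = 537.75/(0.85 × 4.5 × 34) = 4.135 in.
a = 4.135 > h_f = 3.2 in: the block extends into the web. Split into flange-overhang and web parts.
C_f = 0.85 f'_c (b_f − b_w) h_f = 0.85 × 4.5 × (34 − 14.7) × 3.2 = 236.2 kips.
Remaining web compression depth: a_w = (T − C_f)/(0.85 f'_c b_w) = (537.75 − 236.2)/(0.85 × 4.5 × 14.7) = 5.363 in.
M_n = C_f(d − h_f/2) + (T − C_f)(d − a_w/2) = 236.2 × (32.3 − 1.6) + 301.55 × (32.3 − 2.6815) = 7251.3 + 8931.5 = 16182.8 kip·in.
M_n = 16182.8/12 = 1348.57 kip·ft.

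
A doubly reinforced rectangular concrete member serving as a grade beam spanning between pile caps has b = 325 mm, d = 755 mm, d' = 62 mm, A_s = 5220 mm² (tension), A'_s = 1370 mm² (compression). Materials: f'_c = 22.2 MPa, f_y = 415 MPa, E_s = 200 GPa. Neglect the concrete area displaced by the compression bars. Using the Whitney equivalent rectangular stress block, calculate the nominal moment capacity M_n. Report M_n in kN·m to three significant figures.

M_n ≈ 1390 kN·m

Assume both tension and compression steel yield.
Net tension couple steel: A_s − A'_s = 3850 mm².
a = (A_s − A'_s) f_y / (0.85 f'_c b) = 1597750/(0.85 × 22.2 × 325) = 260.53 mm.
c = a/β₁ = 260.53/0.85 = 306.51 mm; ε'_s = 0.003(c − d')/c = 0.0024 ≥ f_y/E_s = 0.0021, so compression steel does yield.
M_n = (A_s − A'_s) f_y (d − a/2) + A'_s f_y (d − d') = [1597750 × (755 − 130.265) + 568550 × (755 − 62)] × 10⁻⁶ = 998.17 + 394.01 = 1392.18 kN·m.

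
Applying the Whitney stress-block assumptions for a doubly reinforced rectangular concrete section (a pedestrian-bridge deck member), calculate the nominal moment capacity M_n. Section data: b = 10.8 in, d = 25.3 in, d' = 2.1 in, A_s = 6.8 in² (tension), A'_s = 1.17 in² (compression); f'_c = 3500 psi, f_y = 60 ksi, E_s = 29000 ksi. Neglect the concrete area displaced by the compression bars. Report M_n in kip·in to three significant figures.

M_n ≈ 8400 kip·in

Assume both steels yield.
a = (A_s − A'_s) f_y/(0.85 f'_c b) = (6.8 − 1.17) × 60/(0.85 × 3.5 × 10.8) = 10.514 in.
c = a/β₁ = 10.514/0.85 = 12.369 in; ε'_s = 0.003(c − d')/c = 0.0025 ≥ ε_y = 0.0021, so the compression steel yields.
M_n = (A_s − A'_s) f_y (d − a/2) + A'_s f_y (d − d') = 337.8 × (25.3 − 5.257) + 70.2 × (25.3 − 2.1) = 6770.5 + 1628.6 = 8399.1 kip·in.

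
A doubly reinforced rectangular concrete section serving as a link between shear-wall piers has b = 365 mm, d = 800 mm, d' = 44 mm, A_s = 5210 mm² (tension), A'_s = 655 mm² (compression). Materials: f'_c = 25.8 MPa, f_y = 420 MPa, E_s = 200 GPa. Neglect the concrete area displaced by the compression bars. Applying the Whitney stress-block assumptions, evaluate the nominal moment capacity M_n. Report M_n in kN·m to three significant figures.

M_n ≈ 1510 kN·m

Assume both tension and compression steel yield.
Net tension couple steel: A_s − A'_s = 4555 mm².
a = (A_s − A'_s) f_y / (0.85 f'_c b) = 1913100/(0.85 × 25.8 × 365) = 239.00 mm.
c = a/β₁ = 239.00/0.85 = 281.18 mm; ε'_s = 0.003(c − d')/c = 0.0025 ≥ f_y/E_s = 0.0021, so compression steel does yield.
M_n = (A_s − A'_s) f_y (d − a/2) + A'_s f_y (d − d') = [1913100 × (800 − 119.5) + 275100 × (800 − 44)] × 10⁻⁶ = 1301.86 + 207.98 = 1509.84 kN·m.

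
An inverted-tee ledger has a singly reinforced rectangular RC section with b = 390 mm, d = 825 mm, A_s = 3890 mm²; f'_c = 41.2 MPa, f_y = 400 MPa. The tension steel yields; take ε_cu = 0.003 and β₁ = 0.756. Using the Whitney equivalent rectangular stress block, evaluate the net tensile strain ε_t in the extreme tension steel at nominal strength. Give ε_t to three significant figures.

ε_t ≈ 0.0134

a = A_s f_y/(0.85 f'_c b) = 113.93 mm.
β₁ = 0.756, so c = a/β₁ = 113.93/0.756 = 150.70 mm.
From the linear strain diagram with ε_cu = 0.003: ε_t = 0.003 (d − c)/c = 0.003 × (825 − 150.70)/150.70 = 0.0134.
Since ε_t ≥ 0.005, the section is tension-controlled.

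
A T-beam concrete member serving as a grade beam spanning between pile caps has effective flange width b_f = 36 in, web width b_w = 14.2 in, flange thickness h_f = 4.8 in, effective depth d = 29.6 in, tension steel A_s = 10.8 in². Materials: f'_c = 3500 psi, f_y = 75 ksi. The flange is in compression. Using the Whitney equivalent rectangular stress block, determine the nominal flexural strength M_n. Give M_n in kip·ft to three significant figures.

Tension: T = A_s f_y = 10.8 × 75 = 810 kips.
Try a within the flange: a = T/(0.85 f'_c b_f) = 810/(0.85 × 3.5 × 36) = 7.563 in.
a = 7.563 > h_f = 4.8 in: the block extends into the web. Split into flange-overhang and web parts.
C_f = 0.85 f'_c (b_f − b_w) h_f = 0.85 × 3.5 × (36 − 14.2) × 4.8 = 311.3 kips.
Remaining web compression depth: a_w = (T − C_f)/(0.85 f'_c b_w) = (810 − 311.3)/(0.85 × 3.5 × 14.2) = 11.805 in.
M_n = C_f(d − h_f/2) + (T − C_f)(d − a_w/2) = 311.3 × (29.6 − 2.4) + 498.7 × (29.6 − 5.9025) = 8467.4 + 11817.9 = 20285.3 kip·in.
M_n = 20285.3/12 = 1690.44 kip·ft.

M_n ≈ 1690 kip·ft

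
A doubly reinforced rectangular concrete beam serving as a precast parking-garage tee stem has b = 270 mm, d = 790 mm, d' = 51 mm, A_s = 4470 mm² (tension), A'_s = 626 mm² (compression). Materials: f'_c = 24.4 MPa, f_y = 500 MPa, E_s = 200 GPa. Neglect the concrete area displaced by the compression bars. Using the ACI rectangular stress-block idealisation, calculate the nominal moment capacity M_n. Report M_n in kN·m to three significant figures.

M_n ≈ 1420 kN·m

Assume both tension and compression steel yield.
Net tension couple steel: A_s − A'_s = 3844 mm².
a = (A_s − A'_s) f_y / (0.85 f'_c b) = 1922000/(0.85 × 24.4 × 270) = 343.23 mm.
c = a/β₁ = 343.23/0.85 = 403.80 mm; ε'_s = 0.003(c − d')/c = 0.0026 ≥ f_y/E_s = 0.0025, so compression steel does yield.
M_n = (A_s − A'_s) f_y (d − a/2) + A'_s f_y (d − d') = [1922000 × (790 − 171.615) + 313000 × (790 − 51)] × 10⁻⁶ = 1188.54 + 231.31 = 1419.85 kN·m.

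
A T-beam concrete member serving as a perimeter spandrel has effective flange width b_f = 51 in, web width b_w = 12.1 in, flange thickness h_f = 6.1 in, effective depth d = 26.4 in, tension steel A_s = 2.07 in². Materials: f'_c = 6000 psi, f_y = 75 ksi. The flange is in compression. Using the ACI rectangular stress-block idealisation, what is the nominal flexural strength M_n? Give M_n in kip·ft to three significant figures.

Tension: T = A_s f_y = 2.07 × 75 = 155.25 kips.
Try a within the flange: a = T/(0.85 f'_c b_f) = 155.25/(0.85 × 6 × 51) = 0.597 in.
Since a = 0.597 ≤ h_f = 6.1 in, the stress block lies entirely in the flange; analyse as a rectangular beam of width b_f.
M_n = T(d − a/2) = 155.25 × (26.4 − 0.2985) = 4052.3 kip·in.
M_n = 4052.3/12 = 337.69 kip·ft.

M_n ≈ 338 kip·ft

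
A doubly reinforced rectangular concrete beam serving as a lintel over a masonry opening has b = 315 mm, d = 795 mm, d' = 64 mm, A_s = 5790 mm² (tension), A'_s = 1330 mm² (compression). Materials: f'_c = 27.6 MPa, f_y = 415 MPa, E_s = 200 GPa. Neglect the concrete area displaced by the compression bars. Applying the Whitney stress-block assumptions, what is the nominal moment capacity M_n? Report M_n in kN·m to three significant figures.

Assume both tension and compression steel yield.
Net tension couple steel: A_s − A'_s = 4460 mm².
a = (A_s − A'_s) f_y / (0.85 f'_c b) = 1850900/(0.85 × 27.6 × 315) = 250.46 mm.
c = a/β₁ = 250.46/0.85 = 294.66 mm; ε'_s = 0.003(c − d')/c = 0.0023 ≥ f_y/E_s = 0.0021, so compression steel does yield.
M_n = (A_s − A'_s) f_y (d − a/2) + A'_s f_y (d − d') = [1850900 × (795 − 125.23) + 551950 × (795 − 64)] × 10⁻⁶ = 1239.68 + 403.48 = 1643.16 kN·m.

M_n ≈ 1640 kN·m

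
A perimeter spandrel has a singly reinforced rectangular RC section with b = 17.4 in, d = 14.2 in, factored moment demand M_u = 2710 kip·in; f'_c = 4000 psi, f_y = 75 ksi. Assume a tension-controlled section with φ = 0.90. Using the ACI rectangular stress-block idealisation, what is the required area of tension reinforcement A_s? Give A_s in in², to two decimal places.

A_s ≈ 3.32 in²

M_n = M_u/φ = 2710/0.90 = 3011.11 kip·in.
From M_n = 0.85 f'_c a b (d − a/2):
a = d − √(d² − 2M_n/(0.85 f'_c b)) = 14.2 − √(14.2² − 2 × 3011.11/(0.85 × 4 × 17.4)) = 4.208 in.
A_s = 0.85 f'_c a b / f_y = 0.85 × 4 × 4.208 × 17.4 / 75 = 3.319 in².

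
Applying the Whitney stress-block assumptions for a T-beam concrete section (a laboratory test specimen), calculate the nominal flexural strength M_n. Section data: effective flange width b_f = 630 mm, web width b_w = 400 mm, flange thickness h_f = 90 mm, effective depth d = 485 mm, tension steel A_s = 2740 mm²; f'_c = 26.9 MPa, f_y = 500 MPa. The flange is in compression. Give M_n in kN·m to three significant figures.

Tension: T = A_s f_y = 2740 × 500 = 1370000 N.
Try a within the flange: a = T/(0.85 f'_c b_f) = 1370000/(0.85 × 26.9 × 630) = 95.11 mm.
a = 95.11 > h_f = 90 mm: the block extends into the web. Split into flange-overhang and web parts.
C_f = 0.85 f'_c (b_f − b_w) h_f = 0.85 × 26.9 × (630 − 400) × 90 = 473306 N.
Remaining web compression depth: a_w = (T − C_f)/(0.85 f'_c b_w) = (1370000 − 473306)/(0.85 × 26.9 × 400) = 98.04 mm.
M_n = C_f(d − h_f/2) + (T − C_f)(d − a_w/2) = 473306 × (485 − 45) + 896694 × (485 − 49.02) = 208.25 + 390.94 = 599.19 × 10⁶ N·mm.
M_n = 599.19 kN·m.

M_n ≈ 599 kN·m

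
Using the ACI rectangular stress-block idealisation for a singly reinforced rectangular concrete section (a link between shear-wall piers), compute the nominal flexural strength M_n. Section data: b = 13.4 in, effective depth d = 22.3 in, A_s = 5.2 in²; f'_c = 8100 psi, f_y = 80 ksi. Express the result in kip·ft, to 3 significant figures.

M_n ≈ 695 kip·ft

T = A_s f_y = 5.2 × 80 = 416 kips.
a = T/(0.85 f'_c b) = 416/(0.85 × 8.1 × 13.4) = 4.509 in.
M_n = T(d − a/2) = 416 × (22.3 − 2.2545) = 8338.9 kip·in = 8338.9/12 = 694.91 kip·ft.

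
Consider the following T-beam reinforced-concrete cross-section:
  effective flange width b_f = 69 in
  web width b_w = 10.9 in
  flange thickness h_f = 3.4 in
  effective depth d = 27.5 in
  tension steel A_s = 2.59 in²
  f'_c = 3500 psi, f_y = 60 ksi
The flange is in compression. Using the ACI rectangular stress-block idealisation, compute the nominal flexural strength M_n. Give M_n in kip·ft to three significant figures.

Tension: T = A_s f_y = 2.59 × 60 = 155.4 kips.
Try a within the flange: a = T/(0.85 f'_c b_f) = 155.4/(0.85 × 3.5 × 69) = 0.757 in.
Since a = 0.757 ≤ h_f = 3.4 in, the stress block lies entirely in the flange; analyse as a rectangular beam of width b_f.
M_n = T(d − a/2) = 155.4 × (27.5 − 0.3785) = 4214.7 kip·in.
M_n = 4214.7/12 = 351.23 kip·ft.

M_n ≈ 351 kip·ft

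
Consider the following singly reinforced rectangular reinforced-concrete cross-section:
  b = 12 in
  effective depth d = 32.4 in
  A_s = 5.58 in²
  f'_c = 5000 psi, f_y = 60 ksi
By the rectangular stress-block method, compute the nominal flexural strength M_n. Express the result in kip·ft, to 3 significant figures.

T = A_s f_y = 5.58 × 60 = 334.8 kips.
a = T/(0.85 f'_c b) = 334.8/(0.85 × 5 × 12) = 6.565 in.
M_n = T(d − a/2) = 334.8 × (32.4 − 3.2825) = 9748.5 kip·in = 9748.5/12 = 812.38 kip·ft.

M_n ≈ 812 kip·ft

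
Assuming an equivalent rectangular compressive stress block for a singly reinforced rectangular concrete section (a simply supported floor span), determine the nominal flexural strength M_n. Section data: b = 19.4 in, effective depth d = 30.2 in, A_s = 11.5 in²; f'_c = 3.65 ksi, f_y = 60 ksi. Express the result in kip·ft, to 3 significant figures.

T = A_s f_y = 11.5 × 60 = 690 kips.
a = T/(0.85 f'_c b) = 690/(0.85 × 3.65 × 19.4) = 11.464 in.
M_n = T(d − a/2) = 690 × (30.2 − 5.732) = 16882.9 kip·in = 16882.9/12 = 1406.91 kip·ft.

M_n ≈ 1410 kip·ft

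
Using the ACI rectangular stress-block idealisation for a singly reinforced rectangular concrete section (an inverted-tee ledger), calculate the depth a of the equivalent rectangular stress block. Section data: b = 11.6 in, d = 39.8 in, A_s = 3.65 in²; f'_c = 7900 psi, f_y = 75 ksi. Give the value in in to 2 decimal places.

a ≈ 3.51 in

T = A_s f_y = 3.65 × 75 = 273.75 kips.
a = T/(0.85 f'_c b) = 273.75/(0.85 × 7.9 × 11.6) = 3.51 in.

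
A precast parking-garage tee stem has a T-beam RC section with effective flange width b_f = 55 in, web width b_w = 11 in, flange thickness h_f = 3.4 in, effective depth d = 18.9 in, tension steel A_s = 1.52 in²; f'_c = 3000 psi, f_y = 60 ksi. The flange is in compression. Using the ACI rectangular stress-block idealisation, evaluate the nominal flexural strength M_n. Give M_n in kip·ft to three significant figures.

Tension: T = A_s f_y = 1.52 × 60 = 91.2 kips.
Try a within the flange: a = T/(0.85 f'_c b_f) = 91.2/(0.85 × 3 × 55) = 0.650 in.
Since a = 0.650 ≤ h_f = 3.4 in, the stress block lies entirely in the flange; analyse as a rectangular beam of width b_f.
M_n = T(d − a/2) = 91.2 × (18.9 − 0.325) = 1694.0 kip·in.
M_n = 1694.0/12 = 141.17 kip·ft.

M_n ≈ 141 kip·ft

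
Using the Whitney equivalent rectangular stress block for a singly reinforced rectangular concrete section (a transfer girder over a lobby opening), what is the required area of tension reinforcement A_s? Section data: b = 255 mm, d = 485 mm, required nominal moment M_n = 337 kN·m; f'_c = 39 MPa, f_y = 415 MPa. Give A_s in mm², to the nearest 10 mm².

With M_n = 0.85 f'_c a b (d − a/2), solve the quadratic for a:
a = d − √(d² − 2M_n/(0.85 f'_c b)) = 485 − √(485² − 2 × 337×10⁶/(0.85 × 39 × 255)) = 90.67 mm.
A_s = 0.85 f'_c a b / f_y = 0.85 × 39 × 90.67 × 255 / 415 = 1846.9 mm².

A_s ≈ 1850 mm²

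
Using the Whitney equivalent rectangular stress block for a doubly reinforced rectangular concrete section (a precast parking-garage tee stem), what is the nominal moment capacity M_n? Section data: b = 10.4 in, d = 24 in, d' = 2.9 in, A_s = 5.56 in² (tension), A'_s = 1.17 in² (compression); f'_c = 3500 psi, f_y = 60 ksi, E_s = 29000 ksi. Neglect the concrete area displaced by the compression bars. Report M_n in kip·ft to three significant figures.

M_n ≈ 557 kip·ft

Assume both steels yield.
a = (A_s − A'_s) f_y/(0.85 f'_c b) = (5.56 − 1.17) × 60/(0.85 × 3.5 × 10.4) = 8.513 in.
c = a/β₁ = 8.513/0.85 = 10.015 in; ε'_s = 0.003(c − d')/c = 0.0021 ≥ ε_y = 0.0021, so the compression steel yields.
M_n = (A_s − A'_s) f_y (d − a/2) + A'_s f_y (d − d') = 263.4 × (24 − 4.2565) + 70.2 × (24 − 2.9) = 5200.4 + 1481.2 = 6681.6 kip·in = 6681.6/12 = 556.80 kip·ft.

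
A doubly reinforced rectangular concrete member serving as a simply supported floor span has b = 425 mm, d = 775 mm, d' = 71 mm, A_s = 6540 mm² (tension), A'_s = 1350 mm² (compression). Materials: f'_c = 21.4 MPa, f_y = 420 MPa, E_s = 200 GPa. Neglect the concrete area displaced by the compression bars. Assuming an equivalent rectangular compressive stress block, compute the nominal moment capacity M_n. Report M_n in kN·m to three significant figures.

Assume both tension and compression steel yield.
Net tension couple steel: A_s − A'_s = 5190 mm².
a = (A_s − A'_s) f_y / (0.85 f'_c b) = 2179800/(0.85 × 21.4 × 425) = 281.96 mm.
c = a/β₁ = 281.96/0.85 = 331.72 mm; ε'_s = 0.003(c − d')/c = 0.0024 ≥ f_y/E_s = 0.0021, so compression steel does yield.
M_n = (A_s − A'_s) f_y (d − a/2) + A'_s f_y (d − d') = [2179800 × (775 − 140.98) + 567000 × (775 − 71)] × 10⁻⁶ = 1382.04 + 399.17 = 1781.21 kN·m.

M_n ≈ 1780 kN·m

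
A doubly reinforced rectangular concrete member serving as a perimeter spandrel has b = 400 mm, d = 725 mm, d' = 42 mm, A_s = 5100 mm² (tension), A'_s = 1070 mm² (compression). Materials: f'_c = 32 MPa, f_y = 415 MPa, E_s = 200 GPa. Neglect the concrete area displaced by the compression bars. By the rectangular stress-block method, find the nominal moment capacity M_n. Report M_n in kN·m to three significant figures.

M_n ≈ 1390 kN·m

Assume both tension and compression steel yield.
Net tension couple steel: A_s − A'_s = 4030 mm².
a = (A_s − A'_s) f_y / (0.85 f'_c b) = 1672450/(0.85 × 32 × 400) = 153.72 mm.
c = a/β₁ = 153.72/0.821 = 187.24 mm; ε'_s = 0.003(c − d')/c = 0.0023 ≥ f_y/E_s = 0.0021, so compression steel does yield.
M_n = (A_s − A'_s) f_y (d − a/2) + A'_s f_y (d − d') = [1672450 × (725 − 76.86) + 444050 × (725 − 42)] × 10⁻⁶ = 1083.98 + 303.29 = 1387.27 kN·m.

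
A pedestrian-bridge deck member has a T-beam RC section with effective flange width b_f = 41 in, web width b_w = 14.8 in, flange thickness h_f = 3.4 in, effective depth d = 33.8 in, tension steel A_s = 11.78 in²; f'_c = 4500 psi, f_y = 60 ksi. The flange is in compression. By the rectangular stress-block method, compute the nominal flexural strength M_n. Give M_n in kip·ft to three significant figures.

M_n ≈ 1840 kip·ft

Tension: T = A_s f_y = 11.78 × 60 = 706.8 kips.
Try a within the flange: a = T/(0.85 f'_c b_f) = 706.8/(0.85 × 4.5 × 41) = 4.507 in.
a = 4.507 > h_f = 3.4 in: the block extends into the web. Split into flange-overhang and web parts.
C_f = 0.85 f'_c (b_f − b_w) h_f = 0.85 × 4.5 × (41 − 14.8) × 3.4 = 340.7 kips.
Remaining web compression depth: a_w = (T − C_f)/(0.85 f'_c b_w) = (706.8 − 340.7)/(0.85 × 4.5 × 14.8) = 6.467 in.
M_n = C_f(d − h_f/2) + (T − C_f)(d − a_w/2) = 340.7 × (33.8 − 1.7) + 366.1 × (33.8 − 3.2335) = 10936.5 + 11190.4 = 22126.9 kip·in.
M_n = 22126.9/12 = 1843.91 kip·ft.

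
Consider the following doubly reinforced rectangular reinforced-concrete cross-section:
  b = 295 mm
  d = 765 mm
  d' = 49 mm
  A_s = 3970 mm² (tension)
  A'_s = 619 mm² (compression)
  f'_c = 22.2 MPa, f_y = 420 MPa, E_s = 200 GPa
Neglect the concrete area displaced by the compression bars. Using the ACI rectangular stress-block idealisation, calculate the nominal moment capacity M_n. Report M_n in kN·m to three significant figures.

M_n ≈ 1080 kN·m

Assume both tension and compression steel yield.
Net tension couple steel: A_s − A'_s = 3351 mm².
a = (A_s − A'_s) f_y / (0.85 f'_c b) = 1407420/(0.85 × 22.2 × 295) = 252.83 mm.
c = a/β₁ = 252.83/0.85 = 297.45 mm; ε'_s = 0.003(c − d')/c = 0.0025 ≥ f_y/E_s = 0.0021, so compression steel does yield.
M_n = (A_s − A'_s) f_y (d − a/2) + A'_s f_y (d − d') = [1407420 × (765 − 126.415) + 259980 × (765 − 49)] × 10⁻⁶ = 898.76 + 186.15 = 1084.91 kN·m.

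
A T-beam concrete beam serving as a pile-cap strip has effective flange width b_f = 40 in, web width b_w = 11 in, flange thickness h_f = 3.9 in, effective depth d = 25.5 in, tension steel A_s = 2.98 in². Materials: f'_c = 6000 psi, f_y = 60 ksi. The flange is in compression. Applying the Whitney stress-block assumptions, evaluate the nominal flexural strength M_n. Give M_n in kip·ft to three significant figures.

Tension: T = A_s f_y = 2.98 × 60 = 178.8 kips.
Try a within the flange: a = T/(0.85 f'_c b_f) = 178.8/(0.85 × 6 × 40) = 0.876 in.
Since a = 0.876 ≤ h_f = 3.9 in, the stress block lies entirely in the flange; analyse as a rectangular beam of width b_f.
M_n = T(d − a/2) = 178.8 × (25.5 − 0.438) = 4481.1 kip·in.
M_n = 4481.1/12 = 373.43 kip·ft.

M_n ≈ 373 kip·ft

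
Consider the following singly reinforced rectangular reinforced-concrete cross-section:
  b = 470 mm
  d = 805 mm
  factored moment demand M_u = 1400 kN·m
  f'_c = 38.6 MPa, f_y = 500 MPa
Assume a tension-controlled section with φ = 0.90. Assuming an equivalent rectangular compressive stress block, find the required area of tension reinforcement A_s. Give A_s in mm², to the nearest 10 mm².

M_n = M_u/φ = 1400/0.90 = 1555.56 kN·m.
With M_n = 0.85 f'_c a b (d − a/2), solve the quadratic for a:
a = d − √(d² − 2M_n/(0.85 f'_c b)) = 805 − √(805² − 2 × 1555.56×10⁶/(0.85 × 38.6 × 470)) = 136.96 mm.
A_s = 0.85 f'_c a b / f_y = 0.85 × 38.6 × 136.96 × 470 / 500 = 4224.0 mm².

A_s ≈ 4220 mm²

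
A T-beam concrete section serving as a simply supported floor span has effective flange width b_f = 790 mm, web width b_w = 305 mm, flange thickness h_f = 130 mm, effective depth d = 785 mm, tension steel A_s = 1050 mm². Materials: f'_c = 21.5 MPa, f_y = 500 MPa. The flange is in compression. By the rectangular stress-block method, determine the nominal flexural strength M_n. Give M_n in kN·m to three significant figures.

M_n ≈ 403 kN·m

Tension: T = A_s f_y = 1050 × 500 = 525000 N.
Try a within the flange: a = T/(0.85 f'_c b_f) = 525000/(0.85 × 21.5 × 790) = 36.36 mm.
Since a = 36.36 ≤ h_f = 130 mm, the stress block lies entirely in the flange; analyse as a rectangular beam of width b_f.
M_n = T(d − a/2) = 525000 × (785 − 18.18) = 402.58 × 10⁶ N·mm.
M_n = 402.58 kN·m.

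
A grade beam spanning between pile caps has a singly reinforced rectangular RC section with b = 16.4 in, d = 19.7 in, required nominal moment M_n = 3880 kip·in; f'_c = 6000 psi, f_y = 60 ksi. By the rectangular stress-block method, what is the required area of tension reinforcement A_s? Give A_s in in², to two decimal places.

A_s ≈ 3.51 in²

From M_n = 0.85 f'_c a b (d − a/2):
a = d − √(d² − 2M_n/(0.85 f'_c b)) = 19.7 − √(19.7² − 2 × 3880/(0.85 × 6 × 16.4)) = 2.515 in.
A_s = 0.85 f'_c a b / f_y = 0.85 × 6 × 2.515 × 16.4 / 60 = 3.506 in².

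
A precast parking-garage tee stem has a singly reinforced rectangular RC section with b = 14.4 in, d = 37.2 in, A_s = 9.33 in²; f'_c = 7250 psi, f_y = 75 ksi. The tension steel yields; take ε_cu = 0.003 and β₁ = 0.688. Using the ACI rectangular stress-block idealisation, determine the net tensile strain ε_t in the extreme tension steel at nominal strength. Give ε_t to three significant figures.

a = A_s f_y/(0.85 f'_c b) = 7.885 in.
β₁ = 0.688, so c = a/β₁ = 7.885/0.688 = 11.461 in.
From the linear strain diagram with ε_cu = 0.003: ε_t = 0.003 (d − c)/c = 0.003 × (37.2 − 11.461)/11.461 = 0.00674.
Since ε_t ≥ 0.005, the section is tension-controlled.

ε_t ≈ 0.00674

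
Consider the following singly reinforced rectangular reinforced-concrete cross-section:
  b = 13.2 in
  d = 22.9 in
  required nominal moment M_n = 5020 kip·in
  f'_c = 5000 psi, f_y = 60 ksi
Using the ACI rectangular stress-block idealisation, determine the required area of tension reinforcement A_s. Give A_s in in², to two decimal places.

From M_n = 0.85 f'_c a b (d − a/2):
a = d − √(d² − 2M_n/(0.85 f'_c b)) = 22.9 − √(22.9² − 2 × 5020/(0.85 × 5 × 13.2)) = 4.314 in.
A_s = 0.85 f'_c a b / f_y = 0.85 × 5 × 4.314 × 13.2 / 60 = 4.034 in².

A_s ≈ 4.03 in²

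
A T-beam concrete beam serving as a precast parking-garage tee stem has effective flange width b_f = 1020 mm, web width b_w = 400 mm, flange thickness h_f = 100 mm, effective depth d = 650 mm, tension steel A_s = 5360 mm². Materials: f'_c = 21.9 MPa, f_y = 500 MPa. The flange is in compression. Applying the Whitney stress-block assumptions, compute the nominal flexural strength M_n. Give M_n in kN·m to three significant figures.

Tension: T = A_s f_y = 5360 × 500 = 2680000 N.
Try a within the flange: a = T/(0.85 f'_c b_f) = 2680000/(0.85 × 21.9 × 1020) = 141.15 mm.
a = 141.15 > h_f = 100 mm: the block extends into the web. Split into flange-overhang and web parts.
C_f = 0.85 f'_c (b_f − b_w) h_f = 0.85 × 21.9 × (1020 − 400) × 100 = 1154130 N.
Remaining web compression depth: a_w = (T − C_f)/(0.85 f'_c b_w) = (2680000 − 1154130)/(0.85 × 21.9 × 400) = 204.92 mm.
M_n = C_f(d − h_f/2) + (T − C_f)(d − a_w/2) = 1154130 × (650 − 50) + 1525870 × (650 − 102.46) = 692.48 + 835.47 = 1527.95 × 10⁶ N·mm.
M_n = 1527.95 kN·m.

M_n ≈ 1530 kN·m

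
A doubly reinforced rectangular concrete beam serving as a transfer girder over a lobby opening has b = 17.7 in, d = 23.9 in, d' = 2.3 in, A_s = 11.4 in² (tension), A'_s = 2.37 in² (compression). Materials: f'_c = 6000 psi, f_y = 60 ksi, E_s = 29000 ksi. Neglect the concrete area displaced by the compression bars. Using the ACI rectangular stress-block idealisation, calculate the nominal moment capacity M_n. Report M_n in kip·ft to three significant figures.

Assume both steels yield.
a = (A_s − A'_s) f_y/(0.85 f'_c b) = (11.4 − 2.37) × 60/(0.85 × 6 × 17.7) = 6.002 in.
c = a/β₁ = 6.002/0.75 = 8.003 in; ε'_s = 0.003(c − d')/c = 0.0021 ≥ ε_y = 0.0021, so the compression steel yields.
M_n = (A_s − A'_s) f_y (d − a/2) + A'_s f_y (d − d') = 541.8 × (23.9 − 3.001) + 142.2 × (23.9 − 2.3) = 11323.1 + 3071.5 = 14394.6 kip·in = 14394.6/12 = 1199.55 kip·ft.

M_n ≈ 1200 kip·ft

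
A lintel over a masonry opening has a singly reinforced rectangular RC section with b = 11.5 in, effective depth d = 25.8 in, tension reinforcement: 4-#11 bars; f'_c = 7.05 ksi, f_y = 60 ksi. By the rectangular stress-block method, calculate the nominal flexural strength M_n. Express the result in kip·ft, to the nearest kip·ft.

M_n ≈ 720 kip·ft

A_s = 4 × 1.56 = 6.24 in².
T = A_s f_y = 6.24 × 60 = 374.4 kips.
a = T/(0.85 f'_c b) = 374.4/(0.85 × 7.05 × 11.5) = 5.433 in.
M_n = T(d − a/2) = 374.4 × (25.8 − 2.7165) = 8642.5 kip·in = 8642.5/12 = 720.21 kip·ft.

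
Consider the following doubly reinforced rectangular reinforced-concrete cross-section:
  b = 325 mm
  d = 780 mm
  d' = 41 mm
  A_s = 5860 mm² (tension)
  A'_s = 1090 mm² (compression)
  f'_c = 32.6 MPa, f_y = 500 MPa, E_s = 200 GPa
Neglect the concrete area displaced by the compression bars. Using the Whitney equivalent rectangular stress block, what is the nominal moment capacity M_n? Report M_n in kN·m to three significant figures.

Assume both tension and compression steel yield.
Net tension couple steel: A_s − A'_s = 4770 mm².
a = (A_s − A'_s) f_y / (0.85 f'_c b) = 2385000/(0.85 × 32.6 × 325) = 264.83 mm.
c = a/β₁ = 264.83/0.817 = 324.15 mm; ε'_s = 0.003(c − d')/c = 0.0026 ≥ f_y/E_s = 0.0025, so compression steel does yield.
M_n = (A_s − A'_s) f_y (d − a/2) + A'_s f_y (d − d') = [2385000 × (780 − 132.415) + 545000 × (780 − 41)] × 10⁻⁶ = 1544.49 + 402.76 = 1947.25 kN·m.

M_n ≈ 1950 kN·m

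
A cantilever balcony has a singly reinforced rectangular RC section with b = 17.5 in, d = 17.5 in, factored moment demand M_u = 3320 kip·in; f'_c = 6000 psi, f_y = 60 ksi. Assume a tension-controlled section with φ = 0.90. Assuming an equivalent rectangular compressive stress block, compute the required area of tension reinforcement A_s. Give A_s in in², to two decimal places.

M_n = M_u/φ = 3320/0.90 = 3688.89 kip·in.
From M_n = 0.85 f'_c a b (d − a/2):
a = d − √(d² − 2M_n/(0.85 f'_c b)) = 17.5 − √(17.5² − 2 × 3688.89/(0.85 × 6 × 17.5)) = 2.547 in.
A_s = 0.85 f'_c a b / f_y = 0.85 × 6 × 2.547 × 17.5 / 60 = 3.789 in².

A_s ≈ 3.79 in²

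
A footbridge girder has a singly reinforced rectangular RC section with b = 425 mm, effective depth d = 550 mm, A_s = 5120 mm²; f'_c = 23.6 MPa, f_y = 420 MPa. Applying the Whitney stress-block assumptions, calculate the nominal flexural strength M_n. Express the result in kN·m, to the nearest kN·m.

M_n ≈ 912 kN·m

T = A_s f_y = 5120 × 420 = 2150400 N = 2150.4 kN.
From C = T: a = T/(0.85 f'_c b) = 2150400/(0.85 × 23.6 × 425) = 252.23 mm.
M_n = T(d − a/2) = 2150.4 kN × (550 − 126.115) mm = 911.52 kN·m.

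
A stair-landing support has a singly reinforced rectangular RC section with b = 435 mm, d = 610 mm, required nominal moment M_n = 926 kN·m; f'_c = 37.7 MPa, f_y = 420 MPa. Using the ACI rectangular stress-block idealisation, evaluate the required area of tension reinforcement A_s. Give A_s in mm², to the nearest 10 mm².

A_s ≈ 4010 mm²

With M_n = 0.85 f'_c a b (d − a/2), solve the quadratic for a:
a = d − √(d² − 2M_n/(0.85 f'_c b)) = 610 − √(610² − 2 × 926×10⁶/(0.85 × 37.7 × 435)) = 120.88 mm.
A_s = 0.85 f'_c a b / f_y = 0.85 × 37.7 × 120.88 × 435 / 420 = 4011.9 mm².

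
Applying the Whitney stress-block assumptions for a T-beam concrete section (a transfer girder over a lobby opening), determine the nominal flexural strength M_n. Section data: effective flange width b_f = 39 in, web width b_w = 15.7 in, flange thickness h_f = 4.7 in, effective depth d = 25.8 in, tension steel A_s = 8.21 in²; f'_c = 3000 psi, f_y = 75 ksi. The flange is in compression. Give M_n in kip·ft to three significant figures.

M_n ≈ 1150 kip·ft

Tension: T = A_s f_y = 8.21 × 75 = 615.75 kips.
Try a within the flange: a = T/(0.85 f'_c b_f) = 615.75/(0.85 × 3 × 39) = 6.192 in.
a = 6.192 > h_f = 4.7 in: the block extends into the web. Split into flange-overhang and web parts.
C_f = 0.85 f'_c (b_f − b_w) h_f = 0.85 × 3 × (39 − 15.7) × 4.7 = 279.3 kips.
Remaining web compression depth: a_w = (T − C_f)/(0.85 f'_c b_w) = (615.75 − 279.3)/(0.85 × 3 × 15.7) = 8.404 in.
M_n = C_f(d − h_f/2) + (T − C_f)(d − a_w/2) = 279.3 × (25.8 − 2.35) + 336.45 × (25.8 − 4.202) = 6549.6 + 7266.6 = 13816.2 kip·in.
M_n = 13816.2/12 = 1151.35 kip·ft.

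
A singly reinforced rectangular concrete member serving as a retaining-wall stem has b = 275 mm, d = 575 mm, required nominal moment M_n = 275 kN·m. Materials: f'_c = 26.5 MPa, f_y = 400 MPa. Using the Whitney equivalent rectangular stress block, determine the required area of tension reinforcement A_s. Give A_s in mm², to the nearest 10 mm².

A_s ≈ 1290 mm²

With M_n = 0.85 f'_c a b (d − a/2), solve the quadratic for a:
a = d − √(d² − 2M_n/(0.85 f'_c b)) = 575 − √(575² − 2 × 275×10⁶/(0.85 × 26.5 × 275)) = 83.23 mm.
A_s = 0.85 f'_c a b / f_y = 0.85 × 26.5 × 83.23 × 275 / 400 = 1288.9 mm².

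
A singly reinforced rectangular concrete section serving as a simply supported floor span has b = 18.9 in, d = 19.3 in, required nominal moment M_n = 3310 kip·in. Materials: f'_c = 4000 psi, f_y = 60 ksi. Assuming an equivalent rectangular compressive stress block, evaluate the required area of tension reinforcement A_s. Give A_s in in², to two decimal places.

From M_n = 0.85 f'_c a b (d − a/2):
a = d − √(d² − 2M_n/(0.85 f'_c b)) = 19.3 − √(19.3² − 2 × 3310/(0.85 × 4 × 18.9)) = 2.884 in.
A_s = 0.85 f'_c a b / f_y = 0.85 × 4 × 2.884 × 18.9 / 60 = 3.089 in².

A_s ≈ 3.09 in²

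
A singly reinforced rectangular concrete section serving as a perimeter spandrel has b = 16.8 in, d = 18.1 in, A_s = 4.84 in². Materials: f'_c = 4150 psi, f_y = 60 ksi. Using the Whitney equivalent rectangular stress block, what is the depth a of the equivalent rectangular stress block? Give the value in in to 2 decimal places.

a ≈ 4.90 in

T = A_s f_y = 4.84 × 60 = 290.4 kips.
a = T/(0.85 f'_c b) = 290.4/(0.85 × 4.15 × 16.8) = 4.90 in.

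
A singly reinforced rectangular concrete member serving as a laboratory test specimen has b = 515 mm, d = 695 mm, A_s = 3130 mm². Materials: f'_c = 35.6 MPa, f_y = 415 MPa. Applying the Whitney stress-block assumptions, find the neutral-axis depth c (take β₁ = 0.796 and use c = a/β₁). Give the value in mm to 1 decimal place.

T = A_s f_y = 3130 × 415 = 1298950 N = 1298.95 kN.
Setting C = 0.85 f'_c a b equal to T: a = 1298950/(0.85 × 35.6 × 515) = 83.352 mm.
With β₁ = 0.796, c = a/β₁ = 83.352/0.796 = 104.7 mm.

c ≈ 104.7 mm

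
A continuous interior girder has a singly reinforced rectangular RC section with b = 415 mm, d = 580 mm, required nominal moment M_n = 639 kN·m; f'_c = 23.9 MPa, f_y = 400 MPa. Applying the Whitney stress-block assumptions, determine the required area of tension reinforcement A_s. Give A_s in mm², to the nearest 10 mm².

With M_n = 0.85 f'_c a b (d − a/2), solve the quadratic for a:
a = d − √(d² − 2M_n/(0.85 f'_c b)) = 580 − √(580² − 2 × 639×10⁶/(0.85 × 23.9 × 415)) = 150.10 mm.
A_s = 0.85 f'_c a b / f_y = 0.85 × 23.9 × 150.10 × 415 / 400 = 3163.6 mm².

A_s ≈ 3160 mm²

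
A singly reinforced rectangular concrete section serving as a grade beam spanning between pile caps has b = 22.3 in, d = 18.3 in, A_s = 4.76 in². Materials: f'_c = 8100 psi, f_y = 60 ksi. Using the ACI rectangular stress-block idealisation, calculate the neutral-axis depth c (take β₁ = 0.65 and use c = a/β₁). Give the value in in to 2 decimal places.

c ≈ 2.86 in

T = A_s f_y = 4.76 × 60 = 285.6 kips.
a = T/(0.85 f'_c b) = 285.6/(0.85 × 8.1 × 22.3) = 1.8602 in.
With β₁ = 0.65, c = a/β₁ = 1.8602/0.65 = 2.86 in.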